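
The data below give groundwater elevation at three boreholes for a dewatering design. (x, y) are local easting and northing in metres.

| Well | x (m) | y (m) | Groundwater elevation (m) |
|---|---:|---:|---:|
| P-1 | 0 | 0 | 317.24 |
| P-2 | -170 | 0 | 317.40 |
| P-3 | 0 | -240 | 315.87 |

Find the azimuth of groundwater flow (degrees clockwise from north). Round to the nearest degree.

171°

∂h/∂x = (317.40 − 317.24) / (-170 − 0) = -0.0009412
∂h/∂y = (315.87 − 317.24) / (-240 − 0) = +0.005708
Flow direction (−∇h) has components (+0.0009412 E, -0.005708 N).
Azimuth = atan2(E, N) = atan2(+0.0009412, -0.005708) = 170.6° ≈ 171°.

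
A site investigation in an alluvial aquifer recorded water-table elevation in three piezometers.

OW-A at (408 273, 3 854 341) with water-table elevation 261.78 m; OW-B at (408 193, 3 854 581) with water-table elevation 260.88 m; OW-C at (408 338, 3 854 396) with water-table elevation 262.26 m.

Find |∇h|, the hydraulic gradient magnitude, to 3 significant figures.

With h = a·x + b·y + c and OW-A as origin, the differences give:
  (-80)·a + 240·b = -0.90
  65·a + 55·b = +0.48
Eliminate b (×55 and ×240, subtract): -20000·a = -164.700 → a = ∂h/∂x = +0.008235
Back-substitute: b = ∂h/∂y = -0.001005.
|∇h| = √(0.008235² + -0.001005²) = 0.008296

0.00830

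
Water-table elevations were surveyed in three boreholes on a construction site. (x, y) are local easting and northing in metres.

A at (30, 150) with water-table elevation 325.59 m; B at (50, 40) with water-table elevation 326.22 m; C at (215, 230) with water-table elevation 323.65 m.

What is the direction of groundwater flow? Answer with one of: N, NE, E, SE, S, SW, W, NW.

Taking A as reference: B−A = (20, -110, +0.63); C−A = (185, 80, -1.94).
Solve a·Δx + b·Δy = Δh: det = 20·80 − 185·(-110) = 21950.
∂h/∂x = [(+0.63)·80 − (-1.94)·(-110)] / 21950 = -0.007426
∂h/∂y = [20·(-1.94) − 185·(+0.63)] / 21950 = -0.007077
Flow = −∇h = (+0.007426 east, +0.007077 north), which points northeast.

NE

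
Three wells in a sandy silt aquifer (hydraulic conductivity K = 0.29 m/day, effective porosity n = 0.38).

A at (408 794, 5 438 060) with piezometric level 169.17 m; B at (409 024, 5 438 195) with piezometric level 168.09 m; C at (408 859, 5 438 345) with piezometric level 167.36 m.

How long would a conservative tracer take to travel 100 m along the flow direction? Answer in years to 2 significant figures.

58 years

Differences from A: to B (Δx, Δy, Δh) = (230, 135, -1.08); to C = (65, 285, -1.81).
Determinant of the coordinate differences = 230·285 − 65·135 = 56775.
∂h/∂x = [(-1.08)·285 − (-1.81)·135] / 56775 = -0.001118
∂h/∂y = [230·(-1.81) − 65·(-1.08)] / 56775 = -0.006096
|∇h| = √(-0.001118² + -0.006096²) = 0.006198
Seepage velocity v = K·i/n = 0.29 × 0.006198 / 0.38 = 0.00473 m/day.
t = 100 / 0.00473 = 2.114e+04 days = 57.9 years.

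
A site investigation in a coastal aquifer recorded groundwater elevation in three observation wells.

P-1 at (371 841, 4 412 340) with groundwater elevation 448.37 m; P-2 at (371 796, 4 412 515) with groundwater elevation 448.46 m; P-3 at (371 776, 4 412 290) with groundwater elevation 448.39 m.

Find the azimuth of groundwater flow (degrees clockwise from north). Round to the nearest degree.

122°

Three-point gradient (reference P-1): Δ to P-2 = (-45, 175, +0.09), Δ to P-3 = (-65, -50, +0.02).
∂h/∂x = -0.0005872, ∂h/∂y = +0.0003633 (det = 13625).
Flow direction (−∇h) has components (+0.0005872 E, -0.0003633 N).
Azimuth = atan2(E, N) = atan2(+0.0005872, -0.0003633) = 121.7° ≈ 122°.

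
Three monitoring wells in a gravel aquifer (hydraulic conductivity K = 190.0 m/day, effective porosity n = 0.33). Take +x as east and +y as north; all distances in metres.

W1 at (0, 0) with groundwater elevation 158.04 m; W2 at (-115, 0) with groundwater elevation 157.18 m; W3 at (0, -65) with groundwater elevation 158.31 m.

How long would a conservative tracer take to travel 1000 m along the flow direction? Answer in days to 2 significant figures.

∂h/∂x = (157.18 − 158.04) / (-115 − 0) = +0.007478
∂h/∂y = (158.31 − 158.04) / (-65 − 0) = -0.004154
|∇h| = √(0.007478² + -0.004154²) = 0.008554
Seepage velocity v = K·i/n = 190.0 × 0.008554 / 0.33 = 4.925 m/day.
t = 1000 / 4.925 = 203 days.

200 days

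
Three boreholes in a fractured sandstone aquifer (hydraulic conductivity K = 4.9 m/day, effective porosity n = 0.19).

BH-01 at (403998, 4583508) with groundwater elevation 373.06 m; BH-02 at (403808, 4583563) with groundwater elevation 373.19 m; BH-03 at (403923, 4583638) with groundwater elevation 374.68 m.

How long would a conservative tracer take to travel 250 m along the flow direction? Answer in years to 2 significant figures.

1.8 years

With h = a·x + b·y + c and BH-01 as origin, the differences give:
  (-190)·a + 55·b = +0.13
  (-75)·a + 130·b = +1.62
Eliminate b (×130 and ×55, subtract): -20575·a = -72.200 → a = ∂h/∂x = +0.003509
Back-substitute: b = ∂h/∂y = +0.01449.
|∇h| = √(0.003509² + 0.01449²) = 0.01491
Seepage velocity v = K·i/n = 4.9 × 0.01491 / 0.19 = 0.3845 m/day.
t = 250 / 0.3845 = 650.2 days = 1.78 years.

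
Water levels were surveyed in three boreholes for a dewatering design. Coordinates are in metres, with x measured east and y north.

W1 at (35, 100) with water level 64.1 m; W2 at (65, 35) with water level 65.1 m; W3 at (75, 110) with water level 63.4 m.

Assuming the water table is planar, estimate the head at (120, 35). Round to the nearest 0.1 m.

64.4 m

Differences from W1: to W2 (Δx, Δy, Δh) = (30, -65, +1.0); to W3 = (40, 10, -0.7).
Determinant of the coordinate differences = 30·10 − 40·(-65) = 2900.
∂h/∂x = [(+1.0)·10 − (-0.7)·(-65)] / 2900 = -0.01224
∂h/∂y = [30·(-0.7) − 40·(+1.0)] / 2900 = -0.02103
h(120, 35) = 64.1 + (-0.01224)·(85) + (-0.02103)·(-65) = 64.1 -1.041 +1.367 = 64.427 m.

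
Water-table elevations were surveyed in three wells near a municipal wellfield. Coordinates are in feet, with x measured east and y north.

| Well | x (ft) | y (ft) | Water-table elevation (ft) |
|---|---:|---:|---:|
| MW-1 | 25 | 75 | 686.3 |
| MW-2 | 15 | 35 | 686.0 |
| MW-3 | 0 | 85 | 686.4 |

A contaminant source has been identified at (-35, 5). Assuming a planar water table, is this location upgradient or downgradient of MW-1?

With h = a·x + b·y + c and MW-1 as origin, the differences give:
  (-10)·a + (-40)·b = -0.3
  (-25)·a + 10·b = +0.1
Eliminate b (×10 and ×(-40), subtract): -1100·a = 1.00 → a = ∂h/∂x = -0.0009091
Back-substitute: b = ∂h/∂y = +0.007727.
Head at (-35, 5) = 686.3 + (-0.0009091)·(-60) + (+0.007727)·(-70) = 685.81 ft.
That is lower than the 686.3 ft at MW-1, so the point is downgradient.

downgradient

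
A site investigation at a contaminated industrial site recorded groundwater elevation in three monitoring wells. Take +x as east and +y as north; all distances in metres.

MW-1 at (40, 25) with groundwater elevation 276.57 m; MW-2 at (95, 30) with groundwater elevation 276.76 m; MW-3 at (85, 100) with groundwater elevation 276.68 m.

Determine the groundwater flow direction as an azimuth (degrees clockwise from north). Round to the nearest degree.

Three-point gradient (reference MW-1): Δ to MW-2 = (55, 5, +0.19), Δ to MW-3 = (45, 75, +0.11).
∂h/∂x = +0.003513, ∂h/∂y = -0.0006410 (det = 3900).
Flow direction (−∇h) has components (-0.003513 E, +0.0006410 N).
Azimuth = atan2(E, N) = atan2(-0.003513, +0.0006410) = 280.3° ≈ 280°.

280°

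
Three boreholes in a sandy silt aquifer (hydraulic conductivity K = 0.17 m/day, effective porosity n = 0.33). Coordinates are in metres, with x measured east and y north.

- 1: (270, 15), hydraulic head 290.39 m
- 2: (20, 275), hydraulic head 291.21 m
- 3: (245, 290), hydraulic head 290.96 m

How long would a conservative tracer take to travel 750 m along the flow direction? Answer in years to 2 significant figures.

Taking 1 as reference: 2−1 = (-250, 260, +0.82); 3−1 = (-25, 275, +0.57).
Determinant of the coordinate differences = (-250)·275 − (-25)·260 = -62250.
∂h/∂x = [(+0.82)·275 − (+0.57)·260] / -62250 = -0.001242
∂h/∂y = [(-250)·(+0.57) − (-25)·(+0.82)] / -62250 = +0.001960
|∇h| = √(-0.001242² + 0.001960²) = 0.00232
Seepage velocity v = K·i/n = 0.17 × 0.00232 / 0.33 = 0.001195 m/day.
t = 750 / 0.001195 = 6.276e+05 days = 1.72e+03 years.

1700 years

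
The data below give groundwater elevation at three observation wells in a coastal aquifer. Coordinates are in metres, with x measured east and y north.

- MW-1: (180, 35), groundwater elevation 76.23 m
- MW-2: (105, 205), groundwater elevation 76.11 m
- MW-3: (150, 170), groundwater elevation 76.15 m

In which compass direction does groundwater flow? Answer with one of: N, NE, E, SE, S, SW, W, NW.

NW

With h = a·x + b·y + c and MW-1 as origin, the differences give:
  (-75)·a + 170·b = -0.12
  (-30)·a + 135·b = -0.08
Eliminate b (×135 and ×170, subtract): -5025·a = -2.600 → a = ∂h/∂x = +0.0005174
Back-substitute: b = ∂h/∂y = -0.0004776.
Flow = −∇h = (-0.0005174 east, +0.0004776 north), which points northwest.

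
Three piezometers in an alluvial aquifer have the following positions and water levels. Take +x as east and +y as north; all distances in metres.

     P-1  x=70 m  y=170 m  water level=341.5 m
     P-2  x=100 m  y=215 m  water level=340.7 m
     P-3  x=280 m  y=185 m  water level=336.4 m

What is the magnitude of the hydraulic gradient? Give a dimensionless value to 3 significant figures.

0.0242

Taking P-1 as reference: P-2−P-1 = (30, 45, -0.8); P-3−P-1 = (210, 15, -5.1).
Determinant of the coordinate differences = 30·15 − 210·45 = -9000.
∂h/∂x = [(-0.8)·15 − (-5.1)·45] / -9000 = -0.02417
∂h/∂y = [30·(-5.1) − 210·(-0.8)] / -9000 = -0.001667
|∇h| = √(-0.02417² + -0.001667²) = 0.02423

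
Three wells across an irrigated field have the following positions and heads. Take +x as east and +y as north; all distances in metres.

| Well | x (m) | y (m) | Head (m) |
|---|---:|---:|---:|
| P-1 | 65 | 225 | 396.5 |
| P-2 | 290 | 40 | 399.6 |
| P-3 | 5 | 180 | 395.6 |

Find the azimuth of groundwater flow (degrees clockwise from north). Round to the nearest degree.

267°

With h = a·x + b·y + c and P-1 as origin, the differences give:
  225·a + (-185)·b = +3.1
  (-60)·a + (-45)·b = -0.9
Eliminate b (×(-45) and ×(-185), subtract): -21225·a = -306.00 → a = ∂h/∂x = +0.01442
Back-substitute: b = ∂h/∂y = +0.0007774.
Flow direction (−∇h) has components (-0.01442 E, -0.0007774 N).
Azimuth = atan2(E, N) = atan2(-0.01442, -0.0007774) = 266.9° ≈ 267°.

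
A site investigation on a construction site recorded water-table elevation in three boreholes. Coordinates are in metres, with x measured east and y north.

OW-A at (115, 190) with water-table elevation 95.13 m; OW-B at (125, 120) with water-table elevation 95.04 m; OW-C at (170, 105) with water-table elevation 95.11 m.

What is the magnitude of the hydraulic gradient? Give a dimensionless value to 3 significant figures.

With h = a·x + b·y + c and OW-A as origin, the differences give:
  10·a + (-70)·b = -0.09
  55·a + (-85)·b = -0.02
Eliminate b (×(-85) and ×(-70), subtract): 3000·a = 6.250 → a = ∂h/∂x = +0.002083
Back-substitute: b = ∂h/∂y = +0.001583.
|∇h| = √(0.002083² + 0.001583²) = 0.002616

0.00262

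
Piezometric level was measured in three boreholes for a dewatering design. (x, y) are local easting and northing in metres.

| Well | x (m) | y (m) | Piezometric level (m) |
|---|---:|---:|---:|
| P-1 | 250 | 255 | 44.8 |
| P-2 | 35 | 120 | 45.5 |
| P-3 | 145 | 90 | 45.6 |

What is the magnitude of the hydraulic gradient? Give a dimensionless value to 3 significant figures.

0.00464

Differences from P-1: to P-2 (Δx, Δy, Δh) = (-215, -135, +0.7); to P-3 = (-105, -165, +0.8).
Determinant of the coordinate differences = (-215)·(-165) − (-105)·(-135) = 21300.
∂h/∂x = [(+0.7)·(-165) − (+0.8)·(-135)] / 21300 = -0.0003521
∂h/∂y = [(-215)·(+0.8) − (-105)·(+0.7)] / 21300 = -0.004624
|∇h| = √(-0.0003521² + -0.004624²) = 0.004637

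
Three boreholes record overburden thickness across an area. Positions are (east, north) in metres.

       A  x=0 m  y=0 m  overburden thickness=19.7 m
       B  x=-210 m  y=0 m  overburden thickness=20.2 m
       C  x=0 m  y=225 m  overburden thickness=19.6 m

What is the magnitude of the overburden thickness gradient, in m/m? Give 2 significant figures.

0.0024 m/m

∂d/∂x = (20.2 − 19.7) / (-210 − 0) = -0.002381
∂d/∂y = (19.6 − 19.7) / (225 − 0) = -0.0004444
|∇f| = √(-0.002381² + -0.0004444²) = 0.002422 m/m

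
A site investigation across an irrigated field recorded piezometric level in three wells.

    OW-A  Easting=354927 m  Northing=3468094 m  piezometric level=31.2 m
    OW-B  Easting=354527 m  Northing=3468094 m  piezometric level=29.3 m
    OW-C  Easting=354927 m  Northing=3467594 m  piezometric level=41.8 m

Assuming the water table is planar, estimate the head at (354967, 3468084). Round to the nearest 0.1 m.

∂h/∂x = (29.3 − 31.2) / (354527 − 354927) = +0.004750
∂h/∂y = (41.8 − 31.2) / (3467594 − 3468094) = -0.02120
h(354967, 3468084) = 31.2 + (+0.004750)·(40) + (-0.02120)·(-10) = 31.2 +0.190 +0.212 = 31.602 m.

31.6 m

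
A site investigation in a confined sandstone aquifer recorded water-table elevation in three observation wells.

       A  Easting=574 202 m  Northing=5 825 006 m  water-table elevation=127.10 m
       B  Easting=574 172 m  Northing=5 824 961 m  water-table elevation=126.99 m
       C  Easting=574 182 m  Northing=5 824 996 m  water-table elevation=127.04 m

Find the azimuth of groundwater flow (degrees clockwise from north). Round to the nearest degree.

Taking A as reference: B−A = (-30, -45, -0.11); C−A = (-20, -10, -0.06).
Determinant of the coordinate differences = (-30)·(-10) − (-20)·(-45) = -600.
∂h/∂x = [(-0.11)·(-10) − (-0.06)·(-45)] / -600 = +0.002667
∂h/∂y = [(-30)·(-0.06) − (-20)·(-0.11)] / -600 = +0.0006667
Flow direction (−∇h) has components (-0.002667 E, -0.0006667 N).
Azimuth = atan2(E, N) = atan2(-0.002667, -0.0006667) = 256.0° ≈ 256°.

256°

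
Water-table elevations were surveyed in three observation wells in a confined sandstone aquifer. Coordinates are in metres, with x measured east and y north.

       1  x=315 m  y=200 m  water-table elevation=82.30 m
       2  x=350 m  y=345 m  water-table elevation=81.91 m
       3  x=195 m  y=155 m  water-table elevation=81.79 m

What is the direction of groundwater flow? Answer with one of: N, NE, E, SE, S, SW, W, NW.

Taking 1 as reference: 2−1 = (35, 145, -0.39); 3−1 = (-120, -45, -0.51).
Determinant of the coordinate differences = 35·(-45) − (-120)·145 = 15825.
∂h/∂x = [(-0.39)·(-45) − (-0.51)·145] / 15825 = +0.005782
∂h/∂y = [35·(-0.51) − (-120)·(-0.39)] / 15825 = -0.004085
Flow = −∇h = (-0.005782 east, +0.004085 north), which points northwest.

NW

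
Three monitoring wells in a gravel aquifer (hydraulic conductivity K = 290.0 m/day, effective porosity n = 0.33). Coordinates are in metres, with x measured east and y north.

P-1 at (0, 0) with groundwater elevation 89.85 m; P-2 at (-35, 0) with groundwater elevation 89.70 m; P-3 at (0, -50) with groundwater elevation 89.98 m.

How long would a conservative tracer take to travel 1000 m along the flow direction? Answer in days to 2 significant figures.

∂h/∂x = (89.70 − 89.85) / (-35 − 0) = +0.004286
∂h/∂y = (89.98 − 89.85) / (-50 − 0) = -0.002600
|∇h| = √(0.004286² + -0.002600²) = 0.005013
Seepage velocity v = K·i/n = 290.0 × 0.005013 / 0.33 = 4.405 m/day.
t = 1000 / 4.405 = 227 days.

230 days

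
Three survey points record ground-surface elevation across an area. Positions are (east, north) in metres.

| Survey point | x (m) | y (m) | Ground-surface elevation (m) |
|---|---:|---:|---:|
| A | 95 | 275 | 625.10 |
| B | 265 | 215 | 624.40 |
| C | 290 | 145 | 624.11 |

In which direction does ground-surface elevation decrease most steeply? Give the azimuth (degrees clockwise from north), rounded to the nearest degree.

135°

With z = a·x + b·y + c and A as origin, the differences give:
  170·a + (-60)·b = -0.70
  195·a + (-130)·b = -0.99
Eliminate b (×(-130) and ×(-60), subtract): -10400·a = 31.600 → a = ∂z/∂x = -0.003038
Back-substitute: b = ∂z/∂y = +0.003058.
Steepest decrease is along −∇f: components (+0.003038 E, -0.003058 N).
Azimuth = atan2(+0.003038, -0.003058) = 135.2° ≈ 135°.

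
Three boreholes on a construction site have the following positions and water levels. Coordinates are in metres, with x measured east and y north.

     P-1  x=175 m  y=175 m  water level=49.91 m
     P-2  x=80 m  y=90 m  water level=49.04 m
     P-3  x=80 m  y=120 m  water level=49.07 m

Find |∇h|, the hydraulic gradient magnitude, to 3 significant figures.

Differences from P-1: to P-2 (Δx, Δy, Δh) = (-95, -85, -0.87); to P-3 = (-95, -55, -0.84).
Determinant of the coordinate differences = (-95)·(-55) − (-95)·(-85) = -2850.
∂h/∂x = [(-0.87)·(-55) − (-0.84)·(-85)] / -2850 = +0.008263
∂h/∂y = [(-95)·(-0.84) − (-95)·(-0.87)] / -2850 = +0.001000
|∇h| = √(0.008263² + 0.001000²) = 0.008323

0.00832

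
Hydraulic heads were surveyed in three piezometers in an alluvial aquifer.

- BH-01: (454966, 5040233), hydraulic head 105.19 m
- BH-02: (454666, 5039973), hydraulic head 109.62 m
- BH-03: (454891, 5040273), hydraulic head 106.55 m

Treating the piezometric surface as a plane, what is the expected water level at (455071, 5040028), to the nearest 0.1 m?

Differences from BH-01: to BH-02 (Δx, Δy, Δh) = (-300, -260, +4.43); to BH-03 = (-75, 40, +1.36).
Solve a·Δx + b·Δy = Δh: det = (-300)·40 − (-75)·(-260) = -31500.
∂h/∂x = [(+4.43)·40 − (+1.36)·(-260)] / -31500 = -0.01685
∂h/∂y = [(-300)·(+1.36) − (-75)·(+4.43)] / -31500 = +0.002405
h(455071, 5040028) = 105.19 + (-0.01685)·(105) + (+0.002405)·(-205) = 105.19 -1.769 -0.493 = 102.928 m.

102.9 m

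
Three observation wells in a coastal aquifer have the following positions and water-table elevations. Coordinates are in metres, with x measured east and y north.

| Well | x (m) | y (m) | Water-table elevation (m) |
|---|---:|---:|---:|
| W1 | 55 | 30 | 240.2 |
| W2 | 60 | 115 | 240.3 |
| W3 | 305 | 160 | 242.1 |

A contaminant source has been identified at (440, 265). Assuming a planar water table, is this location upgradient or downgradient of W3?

upgradient

Differences from W1: to W2 (Δx, Δy, Δh) = (5, 85, +0.1); to W3 = (250, 130, +1.9).
Determinant of the coordinate differences = 5·130 − 250·85 = -20600.
∂h/∂x = [(+0.1)·130 − (+1.9)·85] / -20600 = +0.007209
∂h/∂y = [5·(+1.9) − 250·(+0.1)] / -20600 = +0.0007524
Head at (440, 265) = 240.2 + (+0.007209)·(385) + (+0.0007524)·(235) = 243.15 m.
That is higher than the 242.1 m at W3, so the point is upgradient.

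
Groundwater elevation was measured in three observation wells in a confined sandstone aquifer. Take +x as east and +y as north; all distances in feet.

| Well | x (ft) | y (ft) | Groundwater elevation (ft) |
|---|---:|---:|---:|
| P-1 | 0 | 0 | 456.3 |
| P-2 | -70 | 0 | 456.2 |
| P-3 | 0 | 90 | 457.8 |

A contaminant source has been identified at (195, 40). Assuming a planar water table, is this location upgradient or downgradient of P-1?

∂h/∂x = (456.2 − 456.3) / (-70 − 0) = +0.001429
∂h/∂y = (457.8 − 456.3) / (90 − 0) = +0.01667
Head at (195, 40) = 456.3 + (+0.001429)·(195) + (+0.01667)·(40) = 457.25 ft.
That is higher than the 456.3 ft at P-1, so the point is upgradient.

upgradient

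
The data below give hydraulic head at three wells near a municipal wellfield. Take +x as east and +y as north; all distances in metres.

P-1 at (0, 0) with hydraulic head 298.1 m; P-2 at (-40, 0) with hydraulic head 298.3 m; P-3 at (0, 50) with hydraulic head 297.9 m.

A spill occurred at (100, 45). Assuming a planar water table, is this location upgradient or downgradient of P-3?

downgradient

∂h/∂x = (298.3 − 298.1) / (-40 − 0) = -0.005000
∂h/∂y = (297.9 − 298.1) / (50 − 0) = -0.004000
Head at (100, 45) = 298.1 + (-0.005000)·(100) + (-0.004000)·(45) = 297.42 m.
That is lower than the 297.9 m at P-3, so the point is downgradient.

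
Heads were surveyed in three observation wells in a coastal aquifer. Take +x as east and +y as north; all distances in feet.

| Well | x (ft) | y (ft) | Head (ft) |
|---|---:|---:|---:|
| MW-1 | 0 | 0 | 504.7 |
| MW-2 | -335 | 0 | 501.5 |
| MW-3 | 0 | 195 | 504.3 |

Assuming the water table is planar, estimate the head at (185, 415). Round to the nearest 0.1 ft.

505.6 ft

∂h/∂x = (501.5 − 504.7) / (-335 − 0) = +0.009552
∂h/∂y = (504.3 − 504.7) / (195 − 0) = -0.002051
h(185, 415) = 504.7 + (+0.009552)·(185) + (-0.002051)·(415) = 504.7 +1.767 -0.851 = 505.616 ft.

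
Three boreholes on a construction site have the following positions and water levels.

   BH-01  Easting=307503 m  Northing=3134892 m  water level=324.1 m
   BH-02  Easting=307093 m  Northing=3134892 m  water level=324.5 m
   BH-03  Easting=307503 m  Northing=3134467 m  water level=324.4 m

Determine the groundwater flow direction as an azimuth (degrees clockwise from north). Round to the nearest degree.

054°

∂h/∂x = (324.5 − 324.1) / (307093 − 307503) = -0.0009756
∂h/∂y = (324.4 − 324.1) / (3134467 − 3134892) = -0.0007059
Flow direction (−∇h) has components (+0.0009756 E, +0.0007059 N).
Azimuth = atan2(E, N) = atan2(+0.0009756, +0.0007059) = 54.1° ≈ 054°.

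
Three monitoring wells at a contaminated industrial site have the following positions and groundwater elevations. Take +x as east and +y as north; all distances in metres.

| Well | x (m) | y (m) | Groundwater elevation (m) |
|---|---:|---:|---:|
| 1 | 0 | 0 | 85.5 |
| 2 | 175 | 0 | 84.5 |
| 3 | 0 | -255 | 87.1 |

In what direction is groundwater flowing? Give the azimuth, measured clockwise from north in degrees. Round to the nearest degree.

∂h/∂x = (84.5 − 85.5) / (175 − 0) = -0.005714
∂h/∂y = (87.1 − 85.5) / (-255 − 0) = -0.006275
Flow direction (−∇h) has components (+0.005714 E, +0.006275 N).
Azimuth = atan2(E, N) = atan2(+0.005714, +0.006275) = 42.3° ≈ 042°.

042°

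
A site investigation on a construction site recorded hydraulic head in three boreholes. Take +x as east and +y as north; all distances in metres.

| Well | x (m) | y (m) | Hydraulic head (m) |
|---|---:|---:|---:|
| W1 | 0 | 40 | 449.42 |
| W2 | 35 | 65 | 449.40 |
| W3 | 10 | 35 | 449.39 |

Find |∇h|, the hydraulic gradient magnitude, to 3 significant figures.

0.00283

Differences from W1: to W2 (Δx, Δy, Δh) = (35, 25, -0.02); to W3 = (10, -5, -0.03).
Solve a·Δx + b·Δy = Δh: det = 35·(-5) − 10·25 = -425.
∂h/∂x = [(-0.02)·(-5) − (-0.03)·25] / -425 = -0.002000
∂h/∂y = [35·(-0.03) − 10·(-0.02)] / -425 = +0.002000
|∇h| = √(-0.002000² + 0.002000²) = 0.002828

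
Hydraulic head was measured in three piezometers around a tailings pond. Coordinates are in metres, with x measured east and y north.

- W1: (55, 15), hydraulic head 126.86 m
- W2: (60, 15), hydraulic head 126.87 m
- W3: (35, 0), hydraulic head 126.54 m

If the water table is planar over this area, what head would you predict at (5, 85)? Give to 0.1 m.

128.1 m

Taking W1 as reference: W2−W1 = (5, 0, +0.01); W3−W1 = (-20, -15, -0.32).
Determinant of the coordinate differences = 5·(-15) − (-20)·0 = -75.
∂h/∂x = [(+0.01)·(-15) − (-0.32)·0] / -75 = +0.002000
∂h/∂y = [5·(-0.32) − (-20)·(+0.01)] / -75 = +0.01867
h(5, 85) = 126.86 + (+0.002000)·(-50) + (+0.01867)·(70) = 126.86 -0.100 +1.307 = 128.067 m.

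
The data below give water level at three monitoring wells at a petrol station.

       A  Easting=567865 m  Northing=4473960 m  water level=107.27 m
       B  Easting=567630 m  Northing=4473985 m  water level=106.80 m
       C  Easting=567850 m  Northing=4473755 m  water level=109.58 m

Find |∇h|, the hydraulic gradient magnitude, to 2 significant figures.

With h = a·x + b·y + c and A as origin, the differences give:
  (-235)·a + 25·b = -0.47
  (-15)·a + (-205)·b = +2.31
Eliminate b (×(-205) and ×25, subtract): 48550·a = 38.600 → a = ∂h/∂x = +0.0007951
Back-substitute: b = ∂h/∂y = -0.01133.
|∇h| = √(0.0007951² + -0.01133²) = 0.01136

0.011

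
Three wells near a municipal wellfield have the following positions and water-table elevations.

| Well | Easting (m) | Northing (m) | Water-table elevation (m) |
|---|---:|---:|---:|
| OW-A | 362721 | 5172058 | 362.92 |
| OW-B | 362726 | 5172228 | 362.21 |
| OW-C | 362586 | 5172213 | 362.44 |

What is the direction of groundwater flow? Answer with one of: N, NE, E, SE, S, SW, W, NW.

N

With h = a·x + b·y + c and OW-A as origin, the differences give:
  5·a + 170·b = -0.71
  (-135)·a + 155·b = -0.48
Eliminate b (×155 and ×170, subtract): 23725·a = -28.450 → a = ∂h/∂x = -0.001199
Back-substitute: b = ∂h/∂y = -0.004141.
Flow = −∇h = (+0.001199 east, +0.004141 north), which points north.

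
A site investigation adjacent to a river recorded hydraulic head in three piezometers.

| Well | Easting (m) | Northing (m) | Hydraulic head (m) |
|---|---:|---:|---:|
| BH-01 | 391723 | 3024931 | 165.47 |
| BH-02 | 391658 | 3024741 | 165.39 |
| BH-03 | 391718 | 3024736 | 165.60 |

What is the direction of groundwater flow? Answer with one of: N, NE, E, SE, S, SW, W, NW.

With h = a·x + b·y + c and BH-01 as origin, the differences give:
  (-65)·a + (-190)·b = -0.08
  (-5)·a + (-195)·b = +0.13
Eliminate b (×(-195) and ×(-190), subtract): 11725·a = 40.300 → a = ∂h/∂x = +0.003437
Back-substitute: b = ∂h/∂y = -0.0007548.
Flow = −∇h = (-0.003437 east, +0.0007548 north), which points west.

W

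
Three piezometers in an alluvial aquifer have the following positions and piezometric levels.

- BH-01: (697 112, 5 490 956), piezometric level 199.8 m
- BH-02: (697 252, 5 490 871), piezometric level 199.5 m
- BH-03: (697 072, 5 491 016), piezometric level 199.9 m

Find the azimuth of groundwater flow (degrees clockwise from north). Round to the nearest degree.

102°

Taking BH-01 as reference: BH-02−BH-01 = (140, -85, -0.3); BH-03−BH-01 = (-40, 60, +0.1).
Solve a·Δx + b·Δy = Δh: det = 140·60 − (-40)·(-85) = 5000.
∂h/∂x = [(-0.3)·60 − (+0.1)·(-85)] / 5000 = -0.001900
∂h/∂y = [140·(+0.1) − (-40)·(-0.3)] / 5000 = +0.0004000
Flow direction (−∇h) has components (+0.001900 E, -0.0004000 N).
Azimuth = atan2(E, N) = atan2(+0.001900, -0.0004000) = 101.9° ≈ 102°.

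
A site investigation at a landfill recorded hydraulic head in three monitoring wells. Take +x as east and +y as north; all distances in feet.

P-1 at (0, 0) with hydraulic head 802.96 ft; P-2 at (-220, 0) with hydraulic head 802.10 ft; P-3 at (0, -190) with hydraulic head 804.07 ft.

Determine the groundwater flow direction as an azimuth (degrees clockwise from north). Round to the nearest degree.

326°

∂h/∂x = (802.10 − 802.96) / (-220 − 0) = +0.003909
∂h/∂y = (804.07 − 802.96) / (-190 − 0) = -0.005842
Flow direction (−∇h) has components (-0.003909 E, +0.005842 N).
Azimuth = atan2(E, N) = atan2(-0.003909, +0.005842) = 326.2° ≈ 326°.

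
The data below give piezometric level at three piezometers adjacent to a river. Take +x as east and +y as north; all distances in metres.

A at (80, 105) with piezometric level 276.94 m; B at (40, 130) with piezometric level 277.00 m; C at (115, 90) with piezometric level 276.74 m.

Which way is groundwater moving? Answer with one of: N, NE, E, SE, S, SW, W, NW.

With h = a·x + b·y + c and A as origin, the differences give:
  (-40)·a + 25·b = +0.06
  35·a + (-15)·b = -0.20
Eliminate b (×(-15) and ×25, subtract): -275·a = 4.100 → a = ∂h/∂x = -0.01491
Back-substitute: b = ∂h/∂y = -0.02145.
Flow = −∇h = (+0.01491 east, +0.02145 north), which points northeast.

NE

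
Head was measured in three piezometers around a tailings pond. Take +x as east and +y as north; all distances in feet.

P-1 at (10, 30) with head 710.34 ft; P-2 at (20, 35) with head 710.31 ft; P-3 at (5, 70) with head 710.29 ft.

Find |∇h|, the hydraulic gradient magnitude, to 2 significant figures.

0.0027

Three-point gradient (reference P-1): Δ to P-2 = (10, 5, -0.03), Δ to P-3 = (-5, 40, -0.05).
∂h/∂x = -0.002235, ∂h/∂y = -0.001529 (det = 425).
|∇h| = √(-0.002235² + -0.001529²) = 0.002708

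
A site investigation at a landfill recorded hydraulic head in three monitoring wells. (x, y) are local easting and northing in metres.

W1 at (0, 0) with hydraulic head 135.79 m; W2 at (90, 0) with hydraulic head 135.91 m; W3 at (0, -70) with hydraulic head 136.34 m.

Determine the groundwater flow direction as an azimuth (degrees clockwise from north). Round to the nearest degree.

350°

∂h/∂x = (135.91 − 135.79) / (90 − 0) = +0.001333
∂h/∂y = (136.34 − 135.79) / (-70 − 0) = -0.007857
Flow direction (−∇h) has components (-0.001333 E, +0.007857 N).
Azimuth = atan2(E, N) = atan2(-0.001333, +0.007857) = 350.4° ≈ 350°.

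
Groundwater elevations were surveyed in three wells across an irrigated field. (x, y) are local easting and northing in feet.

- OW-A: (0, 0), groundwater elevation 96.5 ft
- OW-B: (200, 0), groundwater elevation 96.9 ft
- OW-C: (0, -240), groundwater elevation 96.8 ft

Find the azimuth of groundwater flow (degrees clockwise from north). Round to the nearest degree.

∂h/∂x = (96.9 − 96.5) / (200 − 0) = +0.002000
∂h/∂y = (96.8 − 96.5) / (-240 − 0) = -0.001250
Flow direction (−∇h) has components (-0.002000 E, +0.001250 N).
Azimuth = atan2(E, N) = atan2(-0.002000, +0.001250) = 302.0° ≈ 302°.

302°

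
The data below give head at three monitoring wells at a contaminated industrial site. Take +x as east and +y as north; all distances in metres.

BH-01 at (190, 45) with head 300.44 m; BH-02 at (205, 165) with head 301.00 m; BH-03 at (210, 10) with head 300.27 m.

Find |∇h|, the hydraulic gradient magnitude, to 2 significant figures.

Differences from BH-01: to BH-02 (Δx, Δy, Δh) = (15, 120, +0.56); to BH-03 = (20, -35, -0.17).
Determinant of the coordinate differences = 15·(-35) − 20·120 = -2925.
∂h/∂x = [(+0.56)·(-35) − (-0.17)·120] / -2925 = -0.0002735
∂h/∂y = [15·(-0.17) − 20·(+0.56)] / -2925 = +0.004701
|∇h| = √(-0.0002735² + 0.004701²) = 0.004709

0.0047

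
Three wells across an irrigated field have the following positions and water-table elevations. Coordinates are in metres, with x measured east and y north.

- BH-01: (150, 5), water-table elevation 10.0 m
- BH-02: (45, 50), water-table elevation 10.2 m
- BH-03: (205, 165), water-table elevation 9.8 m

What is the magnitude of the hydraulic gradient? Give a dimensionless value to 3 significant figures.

Taking BH-01 as reference: BH-02−BH-01 = (-105, 45, +0.2); BH-03−BH-01 = (55, 160, -0.2).
Solve a·Δx + b·Δy = Δh: det = (-105)·160 − 55·45 = -19275.
∂h/∂x = [(+0.2)·160 − (-0.2)·45] / -19275 = -0.002127
∂h/∂y = [(-105)·(-0.2) − 55·(+0.2)] / -19275 = -0.0005188
|∇h| = √(-0.002127² + -0.0005188²) = 0.002189

0.00219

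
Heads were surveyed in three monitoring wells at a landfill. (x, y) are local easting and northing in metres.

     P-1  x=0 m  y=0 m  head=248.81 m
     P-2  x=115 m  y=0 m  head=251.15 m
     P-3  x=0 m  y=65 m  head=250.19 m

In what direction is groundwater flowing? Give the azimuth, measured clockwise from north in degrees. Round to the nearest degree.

∂h/∂x = (251.15 − 248.81) / (115 − 0) = +0.02035
∂h/∂y = (250.19 − 248.81) / (65 − 0) = +0.02123
Flow direction (−∇h) has components (-0.02035 E, -0.02123 N).
Azimuth = atan2(E, N) = atan2(-0.02035, -0.02123) = 223.8° ≈ 224°.

224°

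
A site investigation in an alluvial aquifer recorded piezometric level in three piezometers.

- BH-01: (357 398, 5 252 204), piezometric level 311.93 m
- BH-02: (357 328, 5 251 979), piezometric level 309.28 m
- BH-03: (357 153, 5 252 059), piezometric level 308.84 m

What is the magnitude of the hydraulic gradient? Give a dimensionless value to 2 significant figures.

0.012

Differences from BH-01: to BH-02 (Δx, Δy, Δh) = (-70, -225, -2.65); to BH-03 = (-245, -145, -3.09).
Determinant of the coordinate differences = (-70)·(-145) − (-245)·(-225) = -44975.
∂h/∂x = [(-2.65)·(-145) − (-3.09)·(-225)] / -44975 = +0.006915
∂h/∂y = [(-70)·(-3.09) − (-245)·(-2.65)] / -44975 = +0.009626
|∇h| = √(0.006915² + 0.009626²) = 0.01185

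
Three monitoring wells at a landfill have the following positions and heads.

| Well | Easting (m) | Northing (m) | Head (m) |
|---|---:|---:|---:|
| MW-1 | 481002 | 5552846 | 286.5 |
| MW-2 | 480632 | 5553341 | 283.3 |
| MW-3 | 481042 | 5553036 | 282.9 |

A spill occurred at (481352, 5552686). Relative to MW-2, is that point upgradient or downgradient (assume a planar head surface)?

Three-point gradient (reference MW-1): Δ to MW-2 = (-370, 495, -3.2), Δ to MW-3 = (40, 190, -3.6).
∂h/∂x = -0.01303, ∂h/∂y = -0.01620 (det = -90100).
Head at (481352, 5552686) = 286.5 + (-0.01303)·(350) + (-0.01620)·(-160) = 284.53 m.
That is higher than the 283.3 m at MW-2, so the point is upgradient.

upgradient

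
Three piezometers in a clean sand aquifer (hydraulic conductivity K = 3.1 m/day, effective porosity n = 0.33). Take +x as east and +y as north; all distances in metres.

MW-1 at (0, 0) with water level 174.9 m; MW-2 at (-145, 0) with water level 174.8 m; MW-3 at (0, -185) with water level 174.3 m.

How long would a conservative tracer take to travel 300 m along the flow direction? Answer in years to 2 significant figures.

∂h/∂x = (174.8 − 174.9) / (-145 − 0) = +0.0006897
∂h/∂y = (174.3 − 174.9) / (-185 − 0) = +0.003243
|∇h| = √(0.0006897² + 0.003243²) = 0.003316
Seepage velocity v = K·i/n = 3.1 × 0.003316 / 0.33 = 0.03115 m/day.
t = 300 / 0.03115 = 9631 days = 26.4 years.

26 years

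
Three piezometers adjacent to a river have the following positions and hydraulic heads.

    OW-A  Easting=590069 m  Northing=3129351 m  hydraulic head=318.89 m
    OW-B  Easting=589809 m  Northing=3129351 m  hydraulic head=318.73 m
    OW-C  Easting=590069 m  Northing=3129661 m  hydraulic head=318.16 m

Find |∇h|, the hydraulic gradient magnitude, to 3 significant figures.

∂h/∂x = (318.73 − 318.89) / (589809 − 590069) = +0.0006154
∂h/∂y = (318.16 − 318.89) / (3129661 − 3129351) = -0.002355
|∇h| = √(0.0006154² + -0.002355²) = 0.002434

0.00243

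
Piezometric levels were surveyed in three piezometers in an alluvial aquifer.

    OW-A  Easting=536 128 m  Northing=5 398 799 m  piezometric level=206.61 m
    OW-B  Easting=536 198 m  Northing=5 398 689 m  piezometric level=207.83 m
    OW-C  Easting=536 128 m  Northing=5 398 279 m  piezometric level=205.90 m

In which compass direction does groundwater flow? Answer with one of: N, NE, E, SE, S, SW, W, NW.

With h = a·x + b·y + c and OW-A as origin, the differences give:
  70·a + (-110)·b = +1.22
  0·a + (-520)·b = -0.71
Eliminate b (×(-520) and ×(-110), subtract): -36400·a = -712.500 → a = ∂h/∂x = +0.01957
Back-substitute: b = ∂h/∂y = +0.001365.
Flow = −∇h = (-0.01957 east, -0.001365 north), which points west.

W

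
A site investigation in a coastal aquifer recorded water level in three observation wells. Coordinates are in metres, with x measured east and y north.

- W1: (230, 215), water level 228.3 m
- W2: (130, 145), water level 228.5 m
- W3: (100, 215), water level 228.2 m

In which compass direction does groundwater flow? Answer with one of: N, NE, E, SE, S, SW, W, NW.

N

Taking W1 as reference: W2−W1 = (-100, -70, +0.2); W3−W1 = (-130, 0, -0.1).
Solve a·Δx + b·Δy = Δh: det = (-100)·0 − (-130)·(-70) = -9100.
∂h/∂x = [(+0.2)·0 − (-0.1)·(-70)] / -9100 = +0.0007692
∂h/∂y = [(-100)·(-0.1) − (-130)·(+0.2)] / -9100 = -0.003956
Flow = −∇h = (-0.0007692 east, +0.003956 north), which points north.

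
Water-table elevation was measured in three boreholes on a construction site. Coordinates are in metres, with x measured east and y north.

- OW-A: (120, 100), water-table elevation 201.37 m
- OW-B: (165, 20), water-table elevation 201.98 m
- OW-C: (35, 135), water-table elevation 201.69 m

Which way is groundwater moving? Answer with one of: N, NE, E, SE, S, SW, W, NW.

Taking OW-A as reference: OW-B−OW-A = (45, -80, +0.61); OW-C−OW-A = (-85, 35, +0.32).
Solve a·Δx + b·Δy = Δh: det = 45·35 − (-85)·(-80) = -5225.
∂h/∂x = [(+0.61)·35 − (+0.32)·(-80)] / -5225 = -0.008986
∂h/∂y = [45·(+0.32) − (-85)·(+0.61)] / -5225 = -0.01268
Flow = −∇h = (+0.008986 east, +0.01268 north), which points northeast.

NE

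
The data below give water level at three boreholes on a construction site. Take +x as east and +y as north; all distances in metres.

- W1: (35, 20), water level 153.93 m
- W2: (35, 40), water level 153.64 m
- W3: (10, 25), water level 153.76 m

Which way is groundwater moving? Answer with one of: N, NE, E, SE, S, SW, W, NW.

Taking W1 as reference: W2−W1 = (0, 20, -0.29); W3−W1 = (-25, 5, -0.17).
Determinant of the coordinate differences = 0·5 − (-25)·20 = 500.
∂h/∂x = [(-0.29)·5 − (-0.17)·20] / 500 = +0.003900
∂h/∂y = [0·(-0.17) − (-25)·(-0.29)] / 500 = -0.01450
Flow = −∇h = (-0.003900 east, +0.01450 north), which points north.

N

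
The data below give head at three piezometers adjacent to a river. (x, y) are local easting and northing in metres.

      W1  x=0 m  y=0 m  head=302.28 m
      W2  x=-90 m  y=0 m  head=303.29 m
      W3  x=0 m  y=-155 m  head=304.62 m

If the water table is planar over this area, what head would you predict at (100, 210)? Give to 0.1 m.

∂h/∂x = (303.29 − 302.28) / (-90 − 0) = -0.01122
∂h/∂y = (304.62 − 302.28) / (-155 − 0) = -0.01510
h(100, 210) = 302.28 + (-0.01122)·(100) + (-0.01510)·(210) = 302.28 -1.122 -3.170 = 297.987 m.

298.0 m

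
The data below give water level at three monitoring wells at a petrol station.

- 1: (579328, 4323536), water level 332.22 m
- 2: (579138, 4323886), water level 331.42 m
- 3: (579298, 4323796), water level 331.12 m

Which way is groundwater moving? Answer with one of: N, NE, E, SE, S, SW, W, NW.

Three-point gradient (reference 1): Δ to 2 = (-190, 350, -0.80), Δ to 3 = (-30, 260, -1.10).
∂h/∂x = -0.004550, ∂h/∂y = -0.004756 (det = -38900).
Flow = −∇h = (+0.004550 east, +0.004756 north), which points northeast.

NE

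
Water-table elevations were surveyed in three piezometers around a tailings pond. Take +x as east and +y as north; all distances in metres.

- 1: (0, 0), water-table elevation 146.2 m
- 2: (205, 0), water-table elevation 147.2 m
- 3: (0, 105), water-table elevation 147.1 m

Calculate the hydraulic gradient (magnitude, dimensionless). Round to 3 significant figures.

∂h/∂x = (147.2 − 146.2) / (205 − 0) = +0.004878
∂h/∂y = (147.1 − 146.2) / (105 − 0) = +0.008571
|∇h| = √(0.004878² + 0.008571²) = 0.009862

0.00986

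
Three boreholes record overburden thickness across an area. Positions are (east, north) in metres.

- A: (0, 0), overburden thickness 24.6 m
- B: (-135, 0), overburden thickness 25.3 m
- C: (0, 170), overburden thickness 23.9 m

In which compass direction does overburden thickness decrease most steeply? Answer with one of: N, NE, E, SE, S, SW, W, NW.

NE

∂d/∂x = (25.3 − 24.6) / (-135 − 0) = -0.005185
∂d/∂y = (23.9 − 24.6) / (170 − 0) = -0.004118
Steepest decrease is along −∇f = (+0.005185 E, +0.004118 N) → northeast.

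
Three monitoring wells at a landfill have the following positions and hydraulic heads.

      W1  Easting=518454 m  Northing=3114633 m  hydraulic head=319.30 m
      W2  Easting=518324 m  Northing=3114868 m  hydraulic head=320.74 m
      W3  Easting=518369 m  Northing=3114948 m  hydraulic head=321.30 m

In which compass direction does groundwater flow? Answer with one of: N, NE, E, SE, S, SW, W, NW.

S

Differences from W1: to W2 (Δx, Δy, Δh) = (-130, 235, +1.44); to W3 = (-85, 315, +2.00).
Solve a·Δx + b·Δy = Δh: det = (-130)·315 − (-85)·235 = -20975.
∂h/∂x = [(+1.44)·315 − (+2.00)·235] / -20975 = +0.0007819
∂h/∂y = [(-130)·(+2.00) − (-85)·(+1.44)] / -20975 = +0.006560
Flow = −∇h = (-0.0007819 east, -0.006560 north), which points south.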